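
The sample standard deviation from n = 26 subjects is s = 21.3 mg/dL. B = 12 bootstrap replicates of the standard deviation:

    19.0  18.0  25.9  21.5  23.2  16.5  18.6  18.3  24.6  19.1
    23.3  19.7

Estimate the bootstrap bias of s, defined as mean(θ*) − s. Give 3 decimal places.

mean(θ*) = (19.0 + 18.0 + 25.9 + 21.5 + 23.2 + 16.5 + 18.6 + 18.3 + 24.6 + 19.1 + 23.3 + 19.7) / 12 = 20.6417
bias = 20.6417 − 21.3

bias = −0.658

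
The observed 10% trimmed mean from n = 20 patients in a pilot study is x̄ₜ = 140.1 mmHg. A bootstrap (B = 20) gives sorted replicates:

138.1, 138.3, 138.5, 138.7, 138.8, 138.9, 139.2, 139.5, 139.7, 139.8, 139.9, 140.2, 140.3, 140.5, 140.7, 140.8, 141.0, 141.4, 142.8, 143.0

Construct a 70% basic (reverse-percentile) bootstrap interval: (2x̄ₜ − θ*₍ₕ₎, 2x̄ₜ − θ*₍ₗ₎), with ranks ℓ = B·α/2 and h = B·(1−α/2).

Percentile endpoints at ranks 3 and 17: θ*₍3₎ = 138.5, θ*₍17₎ = 141.0.
Basic interval reflects these around x̄ₜ:
  lower = 2 × 140.1 − 141.0 = 139.2
  upper = 2 × 140.1 − 138.5 = 141.7

(139.2, 141.7)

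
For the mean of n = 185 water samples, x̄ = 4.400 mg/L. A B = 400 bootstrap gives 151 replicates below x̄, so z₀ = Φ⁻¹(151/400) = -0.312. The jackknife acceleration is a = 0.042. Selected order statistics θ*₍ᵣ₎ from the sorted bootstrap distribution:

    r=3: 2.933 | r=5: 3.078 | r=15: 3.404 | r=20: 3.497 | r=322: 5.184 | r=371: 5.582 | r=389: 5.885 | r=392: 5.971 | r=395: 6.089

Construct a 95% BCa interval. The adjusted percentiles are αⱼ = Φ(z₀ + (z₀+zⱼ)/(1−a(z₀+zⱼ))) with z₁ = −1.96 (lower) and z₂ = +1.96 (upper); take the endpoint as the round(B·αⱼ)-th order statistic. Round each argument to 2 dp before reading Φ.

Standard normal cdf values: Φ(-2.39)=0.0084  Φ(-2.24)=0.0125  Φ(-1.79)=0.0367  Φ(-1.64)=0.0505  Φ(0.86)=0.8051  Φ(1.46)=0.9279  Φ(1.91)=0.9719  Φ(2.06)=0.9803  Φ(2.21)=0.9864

Lower: z₀ + z₁ = -0.312 + (-1.960) = -2.272; 1 − a(z₀+z₁) = 1 − (0.042)(-2.272) = 1.0954; argument = -0.312 + (-2.272)/1.0954 = -2.3861 → -2.39.
α₁ = Φ(-2.39) = 0.0084; rank = round(400 × 0.0084) = 3; θ*₍3₎ = 2.933.
Upper: z₀ + z₂ = 1.648; 1 − a(z₀+z₂) = 0.9308; argument = 1.4586 → 1.46; α₂ = 0.9279; rank = 371; θ*₍371₎ = 5.582.

(2.933, 5.582)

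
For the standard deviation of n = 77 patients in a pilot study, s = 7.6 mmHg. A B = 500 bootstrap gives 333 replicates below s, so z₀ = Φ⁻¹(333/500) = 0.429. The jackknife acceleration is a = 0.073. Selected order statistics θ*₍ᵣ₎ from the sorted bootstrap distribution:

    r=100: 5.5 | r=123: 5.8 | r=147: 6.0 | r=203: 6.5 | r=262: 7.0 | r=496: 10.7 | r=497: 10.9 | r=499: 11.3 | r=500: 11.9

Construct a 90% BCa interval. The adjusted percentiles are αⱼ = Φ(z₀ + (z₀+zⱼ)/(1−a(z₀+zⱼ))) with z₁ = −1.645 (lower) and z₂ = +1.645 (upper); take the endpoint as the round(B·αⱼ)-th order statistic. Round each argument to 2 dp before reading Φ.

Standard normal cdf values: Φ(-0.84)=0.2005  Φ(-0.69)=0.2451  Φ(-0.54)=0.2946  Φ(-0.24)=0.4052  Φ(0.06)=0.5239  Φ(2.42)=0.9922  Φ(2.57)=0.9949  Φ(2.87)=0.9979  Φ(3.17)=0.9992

(5.8, 11.3)

Lower: z₀ + z₁ = 0.429 + (-1.645) = -1.216; 1 − a(z₀+z₁) = 1 − (0.073)(-1.216) = 1.0888; argument = 0.429 + (-1.216)/1.0888 = -0.6879 → -0.69.
α₁ = Φ(-0.69) = 0.2451; rank = round(500 × 0.2451) = 123; θ*₍123₎ = 5.8.
Upper: z₀ + z₂ = 2.074; 1 − a(z₀+z₂) = 0.8486; argument = 2.8730 → 2.87; α₂ = 0.9979; rank = 499; θ*₍499₎ = 11.3.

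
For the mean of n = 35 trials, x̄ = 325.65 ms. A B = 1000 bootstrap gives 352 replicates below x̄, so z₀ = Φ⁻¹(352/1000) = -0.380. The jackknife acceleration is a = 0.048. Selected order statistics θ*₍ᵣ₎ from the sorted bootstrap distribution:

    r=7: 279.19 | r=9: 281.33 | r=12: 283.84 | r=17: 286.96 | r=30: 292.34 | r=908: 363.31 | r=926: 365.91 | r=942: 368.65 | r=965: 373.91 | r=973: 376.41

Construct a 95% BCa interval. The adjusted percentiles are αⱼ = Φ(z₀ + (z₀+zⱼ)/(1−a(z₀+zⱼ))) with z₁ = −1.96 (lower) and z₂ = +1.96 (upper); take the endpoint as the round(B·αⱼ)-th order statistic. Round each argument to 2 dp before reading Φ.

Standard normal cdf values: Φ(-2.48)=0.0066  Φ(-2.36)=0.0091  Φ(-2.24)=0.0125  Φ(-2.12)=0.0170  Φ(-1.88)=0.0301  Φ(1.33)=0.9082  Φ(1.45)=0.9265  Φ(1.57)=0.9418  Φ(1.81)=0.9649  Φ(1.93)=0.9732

Lower: z₀ + z₁ = -0.380 + (-1.960) = -2.340; 1 − a(z₀+z₁) = 1 − (0.048)(-2.340) = 1.1123; argument = -0.380 + (-2.340)/1.1123 = -2.4837 → -2.48.
α₁ = Φ(-2.48) = 0.0066; rank = round(1000 × 0.0066) = 7; θ*₍7₎ = 279.19.
Upper: z₀ + z₂ = 1.580; 1 − a(z₀+z₂) = 0.9242; argument = 1.3297 → 1.33; α₂ = 0.9082; rank = 908; θ*₍908₎ = 363.31.

(279.19, 363.31)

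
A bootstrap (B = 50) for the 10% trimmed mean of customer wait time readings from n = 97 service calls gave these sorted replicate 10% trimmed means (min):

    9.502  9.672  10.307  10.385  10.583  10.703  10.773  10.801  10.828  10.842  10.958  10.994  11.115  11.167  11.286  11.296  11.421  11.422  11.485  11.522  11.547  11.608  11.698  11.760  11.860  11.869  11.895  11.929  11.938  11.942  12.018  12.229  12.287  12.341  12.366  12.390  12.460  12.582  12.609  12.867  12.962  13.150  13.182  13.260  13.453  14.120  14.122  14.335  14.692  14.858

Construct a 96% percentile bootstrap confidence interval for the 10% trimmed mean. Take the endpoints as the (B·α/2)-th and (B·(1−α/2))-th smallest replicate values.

(9.502, 14.692)

α = 0.04; lower rank = 50 × 0.020 = 1; upper rank = 50 × 0.980 = 49.
The 1st smallest replicate is 9.502; the 49th is 14.692.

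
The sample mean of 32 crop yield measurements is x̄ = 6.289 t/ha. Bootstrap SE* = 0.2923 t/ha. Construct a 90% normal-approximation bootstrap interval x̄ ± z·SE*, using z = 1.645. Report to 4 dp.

Margin = 1.645 × 0.2923 = 0.48083
Interval: 6.289 ± 0.48083

(5.8082, 6.7698)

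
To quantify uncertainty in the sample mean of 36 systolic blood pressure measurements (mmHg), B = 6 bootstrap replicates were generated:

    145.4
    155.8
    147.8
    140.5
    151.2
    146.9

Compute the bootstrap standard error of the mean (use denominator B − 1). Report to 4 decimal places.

SE* = 5.2022

Bootstrap SE is the standard deviation of the 6 replicate means.
Mean of replicates: (145.4 + 155.8 + 147.8 + 140.5 + 151.2 + 146.9) / 6 = 887.60000 / 6 = 147.93333
Sum of squared deviations: (−2.53333)² + (+7.86667)² + (−0.13333)² + (−7.43333)² + (+3.26667)² + (−1.03333)² = 135.31333
Variance = 135.31333 / 5 = 27.06267
SE* = √27.06267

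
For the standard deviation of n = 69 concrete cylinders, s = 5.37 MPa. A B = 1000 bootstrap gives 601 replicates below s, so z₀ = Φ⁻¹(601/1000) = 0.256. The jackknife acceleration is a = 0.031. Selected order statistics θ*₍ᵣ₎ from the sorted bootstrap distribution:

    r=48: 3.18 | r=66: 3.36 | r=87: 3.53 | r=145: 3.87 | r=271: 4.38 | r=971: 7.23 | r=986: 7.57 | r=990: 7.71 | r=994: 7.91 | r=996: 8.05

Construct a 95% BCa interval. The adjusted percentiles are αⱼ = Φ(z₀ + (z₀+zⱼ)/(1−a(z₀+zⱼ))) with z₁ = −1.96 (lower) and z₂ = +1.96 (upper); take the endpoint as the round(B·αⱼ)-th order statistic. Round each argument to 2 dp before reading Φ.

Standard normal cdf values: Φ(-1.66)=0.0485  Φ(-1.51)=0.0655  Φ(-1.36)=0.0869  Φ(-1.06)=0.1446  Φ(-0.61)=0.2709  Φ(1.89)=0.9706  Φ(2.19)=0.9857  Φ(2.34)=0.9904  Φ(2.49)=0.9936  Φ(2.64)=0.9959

Lower: z₀ + z₁ = 0.256 + (-1.960) = -1.704; 1 − a(z₀+z₁) = 1 − (0.031)(-1.704) = 1.0528; argument = 0.256 + (-1.704)/1.0528 = -1.3625 → -1.36.
α₁ = Φ(-1.36) = 0.0869; rank = round(1000 × 0.0869) = 87; θ*₍87₎ = 3.53.
Upper: z₀ + z₂ = 2.216; 1 − a(z₀+z₂) = 0.9313; argument = 2.6355 → 2.64; α₂ = 0.9959; rank = 996; θ*₍996₎ = 8.05.

(3.53, 8.05)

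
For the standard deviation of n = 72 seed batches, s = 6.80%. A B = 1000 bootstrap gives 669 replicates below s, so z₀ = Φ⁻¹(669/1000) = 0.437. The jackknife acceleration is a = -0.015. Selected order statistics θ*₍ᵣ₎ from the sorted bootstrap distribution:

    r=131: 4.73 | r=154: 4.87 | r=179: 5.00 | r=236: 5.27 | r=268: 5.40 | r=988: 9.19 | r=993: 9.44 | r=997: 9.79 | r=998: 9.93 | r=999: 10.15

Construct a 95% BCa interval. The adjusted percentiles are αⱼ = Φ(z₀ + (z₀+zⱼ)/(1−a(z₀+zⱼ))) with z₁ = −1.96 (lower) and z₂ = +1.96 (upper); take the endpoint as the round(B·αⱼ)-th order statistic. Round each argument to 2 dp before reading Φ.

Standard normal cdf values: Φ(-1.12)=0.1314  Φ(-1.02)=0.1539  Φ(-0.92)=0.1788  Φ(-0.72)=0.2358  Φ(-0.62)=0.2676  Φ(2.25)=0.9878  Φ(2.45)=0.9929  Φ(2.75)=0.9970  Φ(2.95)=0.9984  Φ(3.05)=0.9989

(4.73, 9.79)

Lower: z₀ + z₁ = 0.437 + (-1.960) = -1.523; 1 − a(z₀+z₁) = 1 − (-0.015)(-1.523) = 0.9772; argument = 0.437 + (-1.523)/0.9772 = -1.1216 → -1.12.
α₁ = Φ(-1.12) = 0.1314; rank = round(1000 × 0.1314) = 131; θ*₍131₎ = 4.73.
Upper: z₀ + z₂ = 2.397; 1 − a(z₀+z₂) = 1.0360; argument = 2.7508 → 2.75; α₂ = 0.9970; rank = 997; θ*₍997₎ = 9.79.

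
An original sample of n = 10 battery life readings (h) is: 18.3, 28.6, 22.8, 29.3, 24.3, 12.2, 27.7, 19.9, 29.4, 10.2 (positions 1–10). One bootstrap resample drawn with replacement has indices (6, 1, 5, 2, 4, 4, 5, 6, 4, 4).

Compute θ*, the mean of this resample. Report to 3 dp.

θ* = 23.710

Resample values: 12.2, 18.3, 24.3, 28.6, 29.3, 29.3, 24.3, 12.2, 29.3, 29.3.
Mean = (12.2 + 18.3 + 24.3 + 28.6 + 29.3 + 29.3 + 24.3 + 12.2 + 29.3 + 29.3) / 10 = 237.10 / 10 = 23.710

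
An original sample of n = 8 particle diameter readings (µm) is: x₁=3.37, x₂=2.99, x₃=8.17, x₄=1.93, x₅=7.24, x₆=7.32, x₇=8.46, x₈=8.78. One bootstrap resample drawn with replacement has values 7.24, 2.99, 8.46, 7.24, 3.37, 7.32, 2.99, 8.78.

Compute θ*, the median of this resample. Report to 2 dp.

Sorted: 2.99, 2.99, 3.37, 7.24, 7.24, 7.32, 8.46, 8.78
Median = average of the two middle values = 7.24

θ* = 7.24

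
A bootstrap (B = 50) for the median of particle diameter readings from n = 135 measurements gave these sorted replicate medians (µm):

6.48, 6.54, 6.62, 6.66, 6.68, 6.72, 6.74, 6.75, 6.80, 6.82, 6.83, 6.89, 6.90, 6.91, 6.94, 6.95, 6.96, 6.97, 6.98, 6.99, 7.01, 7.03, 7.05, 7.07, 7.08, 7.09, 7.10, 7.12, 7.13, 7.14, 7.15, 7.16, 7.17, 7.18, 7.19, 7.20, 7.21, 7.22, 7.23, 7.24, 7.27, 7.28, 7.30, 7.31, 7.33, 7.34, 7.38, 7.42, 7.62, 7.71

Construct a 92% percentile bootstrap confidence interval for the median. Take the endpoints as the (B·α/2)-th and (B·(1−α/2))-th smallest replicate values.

(6.54, 7.42)

α = 0.08; lower rank = 50 × 0.040 = 2; upper rank = 50 × 0.960 = 48.
The 2nd smallest replicate is 6.54; the 48th is 7.42.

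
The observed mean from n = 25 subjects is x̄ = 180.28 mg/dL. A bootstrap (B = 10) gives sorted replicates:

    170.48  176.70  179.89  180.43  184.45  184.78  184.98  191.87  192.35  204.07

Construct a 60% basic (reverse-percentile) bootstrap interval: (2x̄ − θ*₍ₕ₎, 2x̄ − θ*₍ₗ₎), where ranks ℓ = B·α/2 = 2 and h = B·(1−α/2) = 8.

(168.69, 183.86)

Percentile endpoints at ranks 2 and 8: θ*₍2₎ = 176.70, θ*₍8₎ = 191.87.
Basic interval reflects these around x̄:
  lower = 2 × 180.28 − 191.87 = 168.69
  upper = 2 × 180.28 − 176.70 = 183.86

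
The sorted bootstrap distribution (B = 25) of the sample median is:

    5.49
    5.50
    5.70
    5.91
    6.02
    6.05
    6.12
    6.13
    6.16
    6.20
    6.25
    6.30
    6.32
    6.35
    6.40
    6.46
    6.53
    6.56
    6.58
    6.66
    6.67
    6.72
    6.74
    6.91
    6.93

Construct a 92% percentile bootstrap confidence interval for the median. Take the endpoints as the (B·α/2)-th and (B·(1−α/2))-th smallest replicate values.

α = 0.08; lower rank = 25 × 0.040 = 1; upper rank = 25 × 0.960 = 24.
The 1st smallest replicate is 5.49; the 24th is 6.91.

(5.49, 6.91)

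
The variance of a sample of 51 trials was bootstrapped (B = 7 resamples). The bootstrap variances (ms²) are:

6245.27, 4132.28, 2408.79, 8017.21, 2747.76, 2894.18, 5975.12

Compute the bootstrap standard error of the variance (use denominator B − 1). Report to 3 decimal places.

Bootstrap SE is the standard deviation of the 7 replicate variances.
Mean of replicates: (6245.27 + 4132.28 + 2408.79 + 8017.21 + 2747.76 + 2894.18 + 5975.12) / 7 = 32420.6100 / 7 = 4631.5157
Sum of squared deviations: (+1613.7543)² + (−499.2357)² + (−2222.7257)² + (+3385.6943)² + (−1883.7557)² + (−1737.3357)² + (+1343.6043)² = 27629018.0422
Variance = 27629018.0422 / 6 = 4604836.3404
SE* = √4604836.3404

SE* = 2145.888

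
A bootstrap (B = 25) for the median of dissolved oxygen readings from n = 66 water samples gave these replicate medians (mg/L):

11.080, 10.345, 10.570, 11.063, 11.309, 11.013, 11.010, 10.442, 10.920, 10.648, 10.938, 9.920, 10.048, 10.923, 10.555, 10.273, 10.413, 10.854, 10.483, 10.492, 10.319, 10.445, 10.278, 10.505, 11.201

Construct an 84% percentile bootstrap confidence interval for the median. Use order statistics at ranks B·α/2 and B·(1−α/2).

Sorted replicates: 9.920, 10.048, 10.273, 10.278, 10.319, 10.345, 10.413, 10.442, 10.445, 10.483, 10.492, 10.505, 10.555, 10.570, 10.648, 10.854, 10.920, 10.923, 10.938, 11.010, 11.013, 11.063, 11.080, 11.201, 11.309
α = 0.16; lower rank = 25 × 0.080 = 2; upper rank = 25 × 0.920 = 23.
The 2nd smallest replicate is 10.048; the 23rd is 11.080.

(10.048, 11.080)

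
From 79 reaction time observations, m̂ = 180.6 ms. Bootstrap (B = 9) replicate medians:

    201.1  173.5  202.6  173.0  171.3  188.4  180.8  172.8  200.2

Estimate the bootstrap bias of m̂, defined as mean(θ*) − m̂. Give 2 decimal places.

bias = +4.26

mean(θ*) = (201.1 + 173.5 + 202.6 + 173.0 + 171.3 + 188.4 + 180.8 + 172.8 + 200.2) / 9 = 184.856
bias = 184.856 − 180.6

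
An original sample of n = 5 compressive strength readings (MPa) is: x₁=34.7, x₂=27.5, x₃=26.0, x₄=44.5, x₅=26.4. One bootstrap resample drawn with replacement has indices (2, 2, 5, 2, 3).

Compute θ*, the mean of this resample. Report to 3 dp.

Resample values: 27.5, 27.5, 26.4, 27.5, 26.0.
Mean = (27.5 + 27.5 + 26.4 + 27.5 + 26.0) / 5 = 134.90 / 5 = 26.980

θ* = 26.980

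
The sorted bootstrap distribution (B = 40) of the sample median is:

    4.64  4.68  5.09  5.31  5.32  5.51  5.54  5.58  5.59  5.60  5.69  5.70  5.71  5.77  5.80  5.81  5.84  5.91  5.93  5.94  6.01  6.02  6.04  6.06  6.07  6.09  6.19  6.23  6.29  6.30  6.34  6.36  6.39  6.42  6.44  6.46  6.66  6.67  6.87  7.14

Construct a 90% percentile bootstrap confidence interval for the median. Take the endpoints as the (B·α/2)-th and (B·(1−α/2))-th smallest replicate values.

(4.68, 6.67)

α = 0.10; lower rank = 40 × 0.050 = 2; upper rank = 40 × 0.950 = 38.
The 2nd smallest replicate is 4.68; the 38th is 6.67.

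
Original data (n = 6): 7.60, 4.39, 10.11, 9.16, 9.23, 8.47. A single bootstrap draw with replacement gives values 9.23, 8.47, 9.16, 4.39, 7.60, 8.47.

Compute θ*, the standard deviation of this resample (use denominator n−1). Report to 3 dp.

Mean = 7.8867; sum of squared deviations = 16.4153
s² = 16.4153 / 5 = 3.2831
s = √3.2831 = 1.812

θ* = 1.812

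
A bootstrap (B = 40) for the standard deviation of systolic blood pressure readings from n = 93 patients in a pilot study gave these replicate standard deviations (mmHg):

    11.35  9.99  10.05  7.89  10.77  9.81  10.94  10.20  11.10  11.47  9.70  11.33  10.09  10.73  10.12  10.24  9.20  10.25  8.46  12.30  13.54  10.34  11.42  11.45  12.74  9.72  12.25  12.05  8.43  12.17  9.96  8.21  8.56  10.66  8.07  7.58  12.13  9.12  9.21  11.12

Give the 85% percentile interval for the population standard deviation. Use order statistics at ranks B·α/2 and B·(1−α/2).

(8.07, 12.25)

Sorted replicates: 7.58, 7.89, 8.07, 8.21, 8.43, 8.46, 8.56, 9.12, 9.20, 9.21, 9.70, 9.72, 9.81, 9.96, 9.99, 10.05, 10.09, 10.12, 10.20, 10.24, 10.25, 10.34, 10.66, 10.73, 10.77, 10.94, 11.10, 11.12, 11.33, 11.35, 11.42, 11.45, 11.47, 12.05, 12.13, 12.17, 12.25, 12.30, 12.74, 13.54
α = 0.15; lower rank = 40 × 0.075 = 3; upper rank = 40 × 0.925 = 37.
The 3rd smallest replicate is 8.07; the 37th is 12.25.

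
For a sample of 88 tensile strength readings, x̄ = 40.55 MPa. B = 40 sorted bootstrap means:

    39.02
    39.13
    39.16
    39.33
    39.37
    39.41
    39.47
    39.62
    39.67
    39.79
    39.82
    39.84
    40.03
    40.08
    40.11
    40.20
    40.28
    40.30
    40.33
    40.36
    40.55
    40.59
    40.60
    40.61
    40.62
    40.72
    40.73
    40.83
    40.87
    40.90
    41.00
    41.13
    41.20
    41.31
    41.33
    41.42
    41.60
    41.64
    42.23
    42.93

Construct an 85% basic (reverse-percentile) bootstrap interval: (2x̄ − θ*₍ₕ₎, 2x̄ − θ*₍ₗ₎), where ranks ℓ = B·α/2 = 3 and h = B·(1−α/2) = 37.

(39.50, 41.94)

Percentile endpoints at ranks 3 and 37: θ*₍3₎ = 39.16, θ*₍37₎ = 41.60.
Basic interval reflects these around x̄:
  lower = 2 × 40.55 − 41.60 = 39.50
  upper = 2 × 40.55 − 39.16 = 41.94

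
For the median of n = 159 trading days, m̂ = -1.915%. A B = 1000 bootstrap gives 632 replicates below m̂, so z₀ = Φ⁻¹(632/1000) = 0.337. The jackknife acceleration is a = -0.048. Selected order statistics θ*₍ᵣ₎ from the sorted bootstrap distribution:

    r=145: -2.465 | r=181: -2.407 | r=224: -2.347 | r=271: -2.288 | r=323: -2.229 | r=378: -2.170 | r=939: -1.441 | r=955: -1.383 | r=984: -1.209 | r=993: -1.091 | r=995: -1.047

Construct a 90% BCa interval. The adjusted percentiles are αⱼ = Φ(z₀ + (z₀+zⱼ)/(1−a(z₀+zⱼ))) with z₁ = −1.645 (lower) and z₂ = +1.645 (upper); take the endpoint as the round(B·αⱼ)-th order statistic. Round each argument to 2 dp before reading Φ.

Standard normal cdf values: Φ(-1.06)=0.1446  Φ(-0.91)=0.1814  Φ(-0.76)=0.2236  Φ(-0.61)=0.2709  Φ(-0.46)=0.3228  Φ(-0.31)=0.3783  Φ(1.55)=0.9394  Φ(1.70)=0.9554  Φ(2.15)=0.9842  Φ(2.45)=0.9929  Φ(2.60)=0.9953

(-2.465, -1.209)

Lower: z₀ + z₁ = 0.337 + (-1.645) = -1.308; 1 − a(z₀+z₁) = 1 − (-0.048)(-1.308) = 0.9372; argument = 0.337 + (-1.308)/0.9372 = -1.0586 → -1.06.
α₁ = Φ(-1.06) = 0.1446; rank = round(1000 × 0.1446) = 145; θ*₍145₎ = -2.465.
Upper: z₀ + z₂ = 1.982; 1 − a(z₀+z₂) = 1.0951; argument = 2.1468 → 2.15; α₂ = 0.9842; rank = 984; θ*₍984₎ = -1.209.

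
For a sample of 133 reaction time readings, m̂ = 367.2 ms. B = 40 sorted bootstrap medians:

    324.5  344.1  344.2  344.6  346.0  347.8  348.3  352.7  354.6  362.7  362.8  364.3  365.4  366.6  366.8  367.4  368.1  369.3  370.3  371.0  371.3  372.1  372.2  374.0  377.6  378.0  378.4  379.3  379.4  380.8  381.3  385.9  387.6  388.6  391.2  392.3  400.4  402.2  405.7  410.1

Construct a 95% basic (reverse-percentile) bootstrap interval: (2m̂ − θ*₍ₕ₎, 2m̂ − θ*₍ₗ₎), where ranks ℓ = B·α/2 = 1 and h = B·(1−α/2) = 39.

Percentile endpoints at ranks 1 and 39: θ*₍1₎ = 324.5, θ*₍39₎ = 405.7.
Basic interval reflects these around m̂:
  lower = 2 × 367.2 − 405.7 = 328.7
  upper = 2 × 367.2 − 324.5 = 409.9

(328.7, 409.9)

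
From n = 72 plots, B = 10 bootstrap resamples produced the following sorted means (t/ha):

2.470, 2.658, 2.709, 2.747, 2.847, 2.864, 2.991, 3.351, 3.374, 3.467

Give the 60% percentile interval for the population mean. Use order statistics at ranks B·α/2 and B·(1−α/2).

α = 0.40; lower rank = 10 × 0.200 = 2; upper rank = 10 × 0.800 = 8.
The 2nd smallest replicate is 2.658; the 8th is 3.351.

(2.658, 3.351)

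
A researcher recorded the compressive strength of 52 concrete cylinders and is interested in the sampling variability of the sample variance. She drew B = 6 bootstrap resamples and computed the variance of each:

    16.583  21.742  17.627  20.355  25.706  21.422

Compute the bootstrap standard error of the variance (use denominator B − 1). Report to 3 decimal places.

Bootstrap SE is the standard deviation of the 6 replicate variances.
Mean of replicates: (16.583 + 21.742 + 17.627 + 20.355 + 25.706 + 21.422) / 6 = 123.4350 / 6 = 20.5725
Sum of squared deviations: (−3.9895)² + (+1.1695)² + (−2.9455)² + (−0.2175)² + (+5.1335)² + (+0.8495)² = 53.0816
Variance = 53.0816 / 5 = 10.6163
SE* = √10.6163

SE* = 3.258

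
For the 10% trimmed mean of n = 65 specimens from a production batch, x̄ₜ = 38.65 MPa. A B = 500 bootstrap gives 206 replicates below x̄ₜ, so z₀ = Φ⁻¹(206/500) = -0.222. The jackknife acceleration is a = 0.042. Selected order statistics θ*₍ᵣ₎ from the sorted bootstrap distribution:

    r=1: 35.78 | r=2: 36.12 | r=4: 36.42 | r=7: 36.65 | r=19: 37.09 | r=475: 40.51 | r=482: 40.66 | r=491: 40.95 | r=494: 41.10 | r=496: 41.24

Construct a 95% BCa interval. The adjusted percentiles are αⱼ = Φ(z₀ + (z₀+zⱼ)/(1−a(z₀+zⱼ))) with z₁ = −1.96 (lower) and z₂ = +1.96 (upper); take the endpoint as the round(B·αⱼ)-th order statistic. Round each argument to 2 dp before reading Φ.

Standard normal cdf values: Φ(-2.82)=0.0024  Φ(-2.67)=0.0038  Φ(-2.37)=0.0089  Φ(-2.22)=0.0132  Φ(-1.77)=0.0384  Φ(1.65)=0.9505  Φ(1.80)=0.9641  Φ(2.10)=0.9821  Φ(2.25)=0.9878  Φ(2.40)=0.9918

(36.65, 40.51)

Lower: z₀ + z₁ = -0.222 + (-1.960) = -2.182; 1 − a(z₀+z₁) = 1 − (0.042)(-2.182) = 1.0916; argument = -0.222 + (-2.182)/1.0916 = -2.2208 → -2.22.
α₁ = Φ(-2.22) = 0.0132; rank = round(500 × 0.0132) = 7; θ*₍7₎ = 36.65.
Upper: z₀ + z₂ = 1.738; 1 − a(z₀+z₂) = 0.9270; argument = 1.6529 → 1.65; α₂ = 0.9505; rank = 475; θ*₍475₎ = 40.51.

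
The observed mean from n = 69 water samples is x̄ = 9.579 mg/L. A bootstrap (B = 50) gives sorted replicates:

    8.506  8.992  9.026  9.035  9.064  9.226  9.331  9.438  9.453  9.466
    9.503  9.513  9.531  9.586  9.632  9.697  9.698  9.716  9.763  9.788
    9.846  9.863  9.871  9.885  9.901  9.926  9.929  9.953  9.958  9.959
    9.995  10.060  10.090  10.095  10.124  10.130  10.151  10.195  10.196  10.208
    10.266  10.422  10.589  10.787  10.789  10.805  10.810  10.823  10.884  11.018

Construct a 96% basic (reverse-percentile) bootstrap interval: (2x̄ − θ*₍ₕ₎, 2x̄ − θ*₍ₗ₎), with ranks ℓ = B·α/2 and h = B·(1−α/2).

Percentile endpoints at ranks 1 and 49: θ*₍1₎ = 8.506, θ*₍49₎ = 10.884.
Basic interval reflects these around x̄:
  lower = 2 × 9.579 − 10.884 = 8.274
  upper = 2 × 9.579 − 8.506 = 10.652

(8.274, 10.652)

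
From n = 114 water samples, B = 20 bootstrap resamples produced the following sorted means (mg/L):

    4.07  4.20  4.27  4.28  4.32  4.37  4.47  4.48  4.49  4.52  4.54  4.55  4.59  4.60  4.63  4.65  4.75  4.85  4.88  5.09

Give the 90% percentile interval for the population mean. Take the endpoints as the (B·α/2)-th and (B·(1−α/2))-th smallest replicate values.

α = 0.10; lower rank = 20 × 0.050 = 1; upper rank = 20 × 0.950 = 19.
The 1st smallest replicate is 4.07; the 19th is 4.88.

(4.07, 4.88)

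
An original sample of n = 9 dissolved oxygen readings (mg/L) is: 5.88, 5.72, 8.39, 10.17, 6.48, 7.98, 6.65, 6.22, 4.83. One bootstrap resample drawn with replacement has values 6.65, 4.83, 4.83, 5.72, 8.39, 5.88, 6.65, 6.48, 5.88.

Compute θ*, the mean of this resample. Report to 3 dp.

θ* = 6.146

Mean = (6.65 + 4.83 + 4.83 + 5.72 + 8.39 + 5.88 + 6.65 + 6.48 + 5.88) / 9 = 55.310 / 9 = 6.146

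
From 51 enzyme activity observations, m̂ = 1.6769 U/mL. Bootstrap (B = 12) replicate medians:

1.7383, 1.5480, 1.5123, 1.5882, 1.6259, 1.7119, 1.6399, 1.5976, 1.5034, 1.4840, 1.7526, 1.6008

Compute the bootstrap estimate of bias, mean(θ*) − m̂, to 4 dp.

mean(θ*) = (1.7383 + 1.5480 + 1.5123 + 1.5882 + 1.6259 + 1.7119 + 1.6399 + 1.5976 + 1.5034 + 1.4840 + 1.7526 + 1.6008) / 12 = 1.60858
bias = 1.60858 − 1.6769

bias = −0.0683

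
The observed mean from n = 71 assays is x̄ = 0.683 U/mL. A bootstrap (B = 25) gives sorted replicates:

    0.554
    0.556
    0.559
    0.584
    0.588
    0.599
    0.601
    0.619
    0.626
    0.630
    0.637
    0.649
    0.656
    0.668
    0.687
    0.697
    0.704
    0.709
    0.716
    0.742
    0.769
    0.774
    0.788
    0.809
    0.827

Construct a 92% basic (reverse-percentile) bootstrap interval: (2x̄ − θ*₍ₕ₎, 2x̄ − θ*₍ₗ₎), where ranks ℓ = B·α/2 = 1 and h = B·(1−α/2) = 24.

Percentile endpoints at ranks 1 and 24: θ*₍1₎ = 0.554, θ*₍24₎ = 0.809.
Basic interval reflects these around x̄:
  lower = 2 × 0.683 − 0.809 = 0.557
  upper = 2 × 0.683 − 0.554 = 0.812

(0.557, 0.812)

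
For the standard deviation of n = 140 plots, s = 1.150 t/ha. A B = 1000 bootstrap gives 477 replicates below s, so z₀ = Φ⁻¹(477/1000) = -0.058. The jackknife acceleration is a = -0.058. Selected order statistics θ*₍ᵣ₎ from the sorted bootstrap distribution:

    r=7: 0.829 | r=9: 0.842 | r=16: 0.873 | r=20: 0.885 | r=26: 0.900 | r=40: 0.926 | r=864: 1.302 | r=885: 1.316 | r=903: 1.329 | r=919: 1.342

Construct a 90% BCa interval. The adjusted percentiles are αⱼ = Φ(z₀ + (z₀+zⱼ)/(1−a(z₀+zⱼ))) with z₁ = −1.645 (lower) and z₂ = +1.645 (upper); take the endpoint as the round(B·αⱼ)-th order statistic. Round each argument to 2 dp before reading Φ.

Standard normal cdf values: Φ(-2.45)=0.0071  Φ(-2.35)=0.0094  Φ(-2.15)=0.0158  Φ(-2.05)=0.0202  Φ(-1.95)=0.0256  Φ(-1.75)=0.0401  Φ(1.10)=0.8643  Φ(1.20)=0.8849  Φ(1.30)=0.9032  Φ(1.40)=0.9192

(0.900, 1.342)

Lower: z₀ + z₁ = -0.058 + (-1.645) = -1.703; 1 − a(z₀+z₁) = 1 − (-0.058)(-1.703) = 0.9012; argument = -0.058 + (-1.703)/0.9012 = -1.9476 → -1.95.
α₁ = Φ(-1.95) = 0.0256; rank = round(1000 × 0.0256) = 26; θ*₍26₎ = 0.900.
Upper: z₀ + z₂ = 1.587; 1 − a(z₀+z₂) = 1.0920; argument = 1.3952 → 1.40; α₂ = 0.9192; rank = 919; θ*₍919₎ = 1.342.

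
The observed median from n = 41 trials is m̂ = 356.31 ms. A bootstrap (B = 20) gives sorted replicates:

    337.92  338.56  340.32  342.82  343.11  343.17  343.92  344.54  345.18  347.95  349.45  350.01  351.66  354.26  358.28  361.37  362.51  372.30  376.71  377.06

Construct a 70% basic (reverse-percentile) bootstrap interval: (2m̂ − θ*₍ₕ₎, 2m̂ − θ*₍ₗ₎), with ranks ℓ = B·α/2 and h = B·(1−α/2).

(350.11, 372.30)

Percentile endpoints at ranks 3 and 17: θ*₍3₎ = 340.32, θ*₍17₎ = 362.51.
Basic interval reflects these around m̂:
  lower = 2 × 356.31 − 362.51 = 350.11
  upper = 2 × 356.31 − 340.32 = 372.30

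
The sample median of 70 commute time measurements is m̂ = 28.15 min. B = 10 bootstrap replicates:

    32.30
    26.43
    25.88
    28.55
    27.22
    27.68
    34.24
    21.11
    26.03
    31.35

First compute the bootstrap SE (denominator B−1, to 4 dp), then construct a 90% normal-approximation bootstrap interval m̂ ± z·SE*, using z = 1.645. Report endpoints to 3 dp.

(21.948, 34.352)

Mean of replicates = 28.0790; sum of squared deviations = 127.9133; SE* = √(127.9133/9) = 3.7700
Margin = 1.645 × 3.7700 = 6.2016
Interval: 28.15 ± 6.2016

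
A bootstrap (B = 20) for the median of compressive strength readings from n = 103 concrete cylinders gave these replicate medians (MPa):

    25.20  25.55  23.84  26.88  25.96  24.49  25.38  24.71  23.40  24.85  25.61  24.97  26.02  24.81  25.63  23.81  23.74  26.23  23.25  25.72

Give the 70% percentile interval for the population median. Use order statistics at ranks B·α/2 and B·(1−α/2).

Sorted replicates: 23.25, 23.40, 23.74, 23.81, 23.84, 24.49, 24.71, 24.81, 24.85, 24.97, 25.20, 25.38, 25.55, 25.61, 25.63, 25.72, 25.96, 26.02, 26.23, 26.88
α = 0.30; lower rank = 20 × 0.150 = 3; upper rank = 20 × 0.850 = 17.
The 3rd smallest replicate is 23.74; the 17th is 25.96.

(23.74, 25.96)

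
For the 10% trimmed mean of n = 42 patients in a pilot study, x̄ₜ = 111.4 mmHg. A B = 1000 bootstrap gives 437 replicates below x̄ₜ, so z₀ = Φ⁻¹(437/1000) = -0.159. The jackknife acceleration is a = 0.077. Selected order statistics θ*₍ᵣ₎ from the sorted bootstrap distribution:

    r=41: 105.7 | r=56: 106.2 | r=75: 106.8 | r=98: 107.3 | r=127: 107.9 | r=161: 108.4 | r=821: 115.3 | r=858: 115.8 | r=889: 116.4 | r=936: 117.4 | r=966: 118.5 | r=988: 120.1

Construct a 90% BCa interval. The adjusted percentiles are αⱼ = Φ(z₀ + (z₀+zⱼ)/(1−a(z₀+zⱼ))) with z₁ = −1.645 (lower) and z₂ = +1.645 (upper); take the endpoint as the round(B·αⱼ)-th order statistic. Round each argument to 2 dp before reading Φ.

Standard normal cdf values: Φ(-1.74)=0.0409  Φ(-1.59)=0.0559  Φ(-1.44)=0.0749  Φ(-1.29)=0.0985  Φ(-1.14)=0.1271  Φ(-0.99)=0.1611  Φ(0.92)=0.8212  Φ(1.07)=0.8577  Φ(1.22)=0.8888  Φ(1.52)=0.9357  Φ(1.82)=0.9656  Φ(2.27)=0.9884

Lower: z₀ + z₁ = -0.159 + (-1.645) = -1.804; 1 − a(z₀+z₁) = 1 − (0.077)(-1.804) = 1.1389; argument = -0.159 + (-1.804)/1.1389 = -1.7430 → -1.74.
α₁ = Φ(-1.74) = 0.0409; rank = round(1000 × 0.0409) = 41; θ*₍41₎ = 105.7.
Upper: z₀ + z₂ = 1.486; 1 − a(z₀+z₂) = 0.8856; argument = 1.5190 → 1.52; α₂ = 0.9357; rank = 936; θ*₍936₎ = 117.4.

(105.7, 117.4)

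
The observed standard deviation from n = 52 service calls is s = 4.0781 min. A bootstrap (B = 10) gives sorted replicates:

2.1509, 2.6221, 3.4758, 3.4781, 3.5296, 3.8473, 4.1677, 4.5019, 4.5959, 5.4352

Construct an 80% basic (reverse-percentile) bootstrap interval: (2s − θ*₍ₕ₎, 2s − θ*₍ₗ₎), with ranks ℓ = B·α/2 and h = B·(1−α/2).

Percentile endpoints at ranks 1 and 9: θ*₍1₎ = 2.1509, θ*₍9₎ = 4.5959.
Basic interval reflects these around s:
  lower = 2 × 4.0781 − 4.5959 = 3.5603
  upper = 2 × 4.0781 − 2.1509 = 6.0053

(3.5603, 6.0053)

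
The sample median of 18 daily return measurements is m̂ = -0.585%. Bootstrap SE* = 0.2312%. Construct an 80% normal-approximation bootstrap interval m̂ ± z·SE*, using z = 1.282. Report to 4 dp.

Margin = 1.282 × 0.2312 = 0.29640
Interval: -0.585 ± 0.29640

(-0.8814, -0.2886)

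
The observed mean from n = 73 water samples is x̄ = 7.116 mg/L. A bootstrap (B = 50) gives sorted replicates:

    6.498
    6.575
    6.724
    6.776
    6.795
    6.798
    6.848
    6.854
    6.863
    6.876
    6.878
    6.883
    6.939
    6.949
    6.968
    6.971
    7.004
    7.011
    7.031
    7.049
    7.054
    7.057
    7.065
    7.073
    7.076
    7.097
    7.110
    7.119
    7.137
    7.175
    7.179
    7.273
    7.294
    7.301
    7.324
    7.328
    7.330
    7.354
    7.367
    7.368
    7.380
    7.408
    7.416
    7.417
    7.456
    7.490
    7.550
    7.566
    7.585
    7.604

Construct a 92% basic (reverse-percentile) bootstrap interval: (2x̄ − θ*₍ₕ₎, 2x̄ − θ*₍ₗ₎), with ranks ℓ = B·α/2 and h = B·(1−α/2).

Percentile endpoints at ranks 2 and 48: θ*₍2₎ = 6.575, θ*₍48₎ = 7.566.
Basic interval reflects these around x̄:
  lower = 2 × 7.116 − 7.566 = 6.666
  upper = 2 × 7.116 − 6.575 = 7.657

(6.666, 7.657)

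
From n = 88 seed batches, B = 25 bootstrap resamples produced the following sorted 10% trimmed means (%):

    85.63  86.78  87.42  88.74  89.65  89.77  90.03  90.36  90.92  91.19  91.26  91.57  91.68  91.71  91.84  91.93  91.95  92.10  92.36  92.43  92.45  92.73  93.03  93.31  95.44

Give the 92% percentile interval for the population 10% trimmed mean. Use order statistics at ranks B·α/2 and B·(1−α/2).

(85.63, 93.31)

α = 0.08; lower rank = 25 × 0.040 = 1; upper rank = 25 × 0.960 = 24.
The 1st smallest replicate is 85.63; the 24th is 93.31.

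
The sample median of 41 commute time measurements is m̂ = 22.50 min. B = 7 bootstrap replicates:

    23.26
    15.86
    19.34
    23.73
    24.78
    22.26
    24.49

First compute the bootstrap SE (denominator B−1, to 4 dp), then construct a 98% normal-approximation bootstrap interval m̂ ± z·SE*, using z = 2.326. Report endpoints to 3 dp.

(14.943, 30.057)

Mean of replicates = 21.9600; sum of squared deviations = 63.3406; SE* = √(63.3406/6) = 3.2491
Margin = 2.326 × 3.2491 = 7.5574
Interval: 22.50 ± 7.5574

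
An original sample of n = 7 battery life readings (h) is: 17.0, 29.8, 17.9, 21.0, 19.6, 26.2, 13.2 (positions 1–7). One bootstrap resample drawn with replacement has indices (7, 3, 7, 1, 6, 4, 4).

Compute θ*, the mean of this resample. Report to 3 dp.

θ* = 18.500

Resample values: 13.2, 17.9, 13.2, 17.0, 26.2, 21.0, 21.0.
Mean = (13.2 + 17.9 + 13.2 + 17.0 + 26.2 + 21.0 + 21.0) / 7 = 129.50 / 7 = 18.500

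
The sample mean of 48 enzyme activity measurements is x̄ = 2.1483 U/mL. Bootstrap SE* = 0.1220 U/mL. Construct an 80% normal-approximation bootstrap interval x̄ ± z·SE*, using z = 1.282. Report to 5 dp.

Margin = 1.282 × 0.1220 = 0.156404
Interval: 2.1483 ± 0.156404

(1.99190, 2.30470)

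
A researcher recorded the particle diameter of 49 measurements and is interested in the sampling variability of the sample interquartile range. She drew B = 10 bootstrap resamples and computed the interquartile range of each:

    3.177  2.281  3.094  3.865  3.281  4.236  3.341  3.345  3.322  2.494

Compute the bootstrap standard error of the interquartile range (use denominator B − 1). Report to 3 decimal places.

SE* = 0.569

Bootstrap SE is the standard deviation of the 10 replicate interquartile ranges.
Mean of replicates: (3.177 + 2.281 + 3.094 + 3.865 + 3.281 + 4.236 + 3.341 + 3.345 + 3.322 + 2.494) / 10 = 32.4360 / 10 = 3.2436
Sum of squared deviations: (−0.0666)² + (−0.9626)² + (−0.1496)² + (+0.6214)² + (+0.0374)² + (+0.9924)² + (+0.0974)² + (+0.1014)² + (+0.0784)² + (−0.7496)² = 2.9136
Variance = 2.9136 / 9 = 0.3237
SE* = √0.3237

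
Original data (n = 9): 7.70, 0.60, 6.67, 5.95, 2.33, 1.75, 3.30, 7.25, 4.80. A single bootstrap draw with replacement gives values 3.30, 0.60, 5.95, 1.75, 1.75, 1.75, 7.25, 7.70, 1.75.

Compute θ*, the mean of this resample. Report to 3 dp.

Mean = (3.30 + 0.60 + 5.95 + 1.75 + 1.75 + 1.75 + 7.25 + 7.70 + 1.75) / 9 = 31.800 / 9 = 3.533

θ* = 3.533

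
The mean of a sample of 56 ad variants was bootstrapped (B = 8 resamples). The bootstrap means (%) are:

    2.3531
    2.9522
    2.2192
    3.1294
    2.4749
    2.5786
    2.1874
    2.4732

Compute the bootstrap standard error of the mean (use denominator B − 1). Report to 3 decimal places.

SE* = 0.336

Bootstrap SE is the standard deviation of the 8 replicate means.
Mean of replicates: (2.3531 + 2.9522 + 2.2192 + 3.1294 + 2.4749 + 2.5786 + 2.1874 + 2.4732) / 8 = 20.36800 / 8 = 2.54600
Sum of squared deviations: (−0.19290)² + (+0.40620)² + (−0.32680)² + (+0.58340)² + (−0.07110)² + (+0.03260)² + (−0.35860)² + (−0.07280)² = 0.78937
Variance = 0.78937 / 7 = 0.11277
SE* = √0.11277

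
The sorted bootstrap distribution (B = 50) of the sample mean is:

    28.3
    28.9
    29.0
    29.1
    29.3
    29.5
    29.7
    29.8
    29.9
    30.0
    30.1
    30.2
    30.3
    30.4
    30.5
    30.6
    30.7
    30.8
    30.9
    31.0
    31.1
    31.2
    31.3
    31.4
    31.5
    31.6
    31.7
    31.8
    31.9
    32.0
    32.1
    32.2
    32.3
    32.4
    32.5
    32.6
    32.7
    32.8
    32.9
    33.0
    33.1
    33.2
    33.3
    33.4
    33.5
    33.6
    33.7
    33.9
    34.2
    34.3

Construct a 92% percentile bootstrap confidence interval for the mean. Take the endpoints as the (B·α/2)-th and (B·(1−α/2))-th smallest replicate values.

(28.9, 33.9)

α = 0.08; lower rank = 50 × 0.040 = 2; upper rank = 50 × 0.960 = 48.
The 2nd smallest replicate is 28.9; the 48th is 33.9.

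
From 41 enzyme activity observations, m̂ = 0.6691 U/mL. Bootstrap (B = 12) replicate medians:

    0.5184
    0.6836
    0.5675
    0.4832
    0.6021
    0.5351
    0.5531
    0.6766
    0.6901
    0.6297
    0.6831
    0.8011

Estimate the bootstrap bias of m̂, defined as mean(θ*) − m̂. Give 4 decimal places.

mean(θ*) = (0.5184 + 0.6836 + 0.5675 + 0.4832 + 0.6021 + 0.5351 + 0.5531 + 0.6766 + 0.6901 + 0.6297 + 0.6831 + 0.8011) / 12 = 0.61863
bias = 0.61863 − 0.6691

bias = −0.0505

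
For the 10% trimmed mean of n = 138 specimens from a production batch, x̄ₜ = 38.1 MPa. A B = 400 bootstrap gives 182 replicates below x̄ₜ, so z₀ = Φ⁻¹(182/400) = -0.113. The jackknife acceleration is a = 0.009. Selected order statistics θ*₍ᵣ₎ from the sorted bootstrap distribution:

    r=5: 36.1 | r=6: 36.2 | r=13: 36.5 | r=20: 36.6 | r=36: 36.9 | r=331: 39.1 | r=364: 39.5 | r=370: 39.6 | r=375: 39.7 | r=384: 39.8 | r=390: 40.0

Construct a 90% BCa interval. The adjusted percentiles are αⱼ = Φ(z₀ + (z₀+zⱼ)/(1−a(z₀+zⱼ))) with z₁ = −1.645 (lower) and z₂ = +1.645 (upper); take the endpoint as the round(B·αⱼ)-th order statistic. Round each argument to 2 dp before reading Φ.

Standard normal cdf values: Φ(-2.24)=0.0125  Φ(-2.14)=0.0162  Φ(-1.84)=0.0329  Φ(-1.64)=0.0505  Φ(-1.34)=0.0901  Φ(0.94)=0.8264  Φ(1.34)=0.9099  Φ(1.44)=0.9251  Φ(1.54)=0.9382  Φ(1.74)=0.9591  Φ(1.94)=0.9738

(36.5, 39.6)

Lower: z₀ + z₁ = -0.113 + (-1.645) = -1.758; 1 − a(z₀+z₁) = 1 − (0.009)(-1.758) = 1.0158; argument = -0.113 + (-1.758)/1.0158 = -1.8436 → -1.84.
α₁ = Φ(-1.84) = 0.0329; rank = round(400 × 0.0329) = 13; θ*₍13₎ = 36.5.
Upper: z₀ + z₂ = 1.532; 1 − a(z₀+z₂) = 0.9862; argument = 1.4404 → 1.44; α₂ = 0.9251; rank = 370; θ*₍370₎ = 39.6.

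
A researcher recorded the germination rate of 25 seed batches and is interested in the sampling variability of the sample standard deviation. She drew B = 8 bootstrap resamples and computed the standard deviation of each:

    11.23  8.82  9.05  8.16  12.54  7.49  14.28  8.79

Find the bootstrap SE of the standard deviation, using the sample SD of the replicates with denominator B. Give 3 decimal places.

Bootstrap SE is the standard deviation of the 8 replicate standard deviations.
Mean of replicates: (11.23 + 8.82 + 9.05 + 8.16 + 12.54 + 7.49 + 14.28 + 8.79) / 8 = 80.3600 / 8 = 10.0450
Sum of squared deviations: (+1.1850)² + (−1.2250)² + (−0.9950)² + (−1.8850)² + (+2.4950)² + (−2.5550)² + (+4.2350)² + (−1.2550)² = 39.7114
Variance = 39.7114 / 8 = 4.9639
SE* = √4.9639

SE* = 2.228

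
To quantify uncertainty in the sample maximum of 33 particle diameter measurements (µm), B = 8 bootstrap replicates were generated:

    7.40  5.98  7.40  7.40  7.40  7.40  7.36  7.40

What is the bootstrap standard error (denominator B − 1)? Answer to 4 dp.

SE* = 0.5002

Bootstrap SE is the standard deviation of the 8 replicate maximums.
Mean of replicates: (7.40 + 5.98 + 7.40 + 7.40 + 7.40 + 7.40 + 7.36 + 7.40) / 8 = 57.74000 / 8 = 7.21750
Sum of squared deviations: (+0.18250)² + (−1.23750)² + (+0.18250)² + (+0.18250)² + (+0.18250)² + (+0.18250)² + (+0.14250)² + (+0.18250)² = 1.75155
Variance = 1.75155 / 7 = 0.25022
SE* = √0.25022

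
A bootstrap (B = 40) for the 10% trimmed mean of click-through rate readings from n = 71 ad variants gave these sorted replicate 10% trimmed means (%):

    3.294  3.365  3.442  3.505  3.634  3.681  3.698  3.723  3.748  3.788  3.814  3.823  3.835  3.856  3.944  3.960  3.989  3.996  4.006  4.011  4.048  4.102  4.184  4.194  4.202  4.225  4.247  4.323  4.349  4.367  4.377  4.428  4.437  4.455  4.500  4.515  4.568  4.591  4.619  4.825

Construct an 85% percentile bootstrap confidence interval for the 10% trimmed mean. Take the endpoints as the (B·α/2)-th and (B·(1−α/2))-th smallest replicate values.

α = 0.15; lower rank = 40 × 0.075 = 3; upper rank = 40 × 0.925 = 37.
The 3rd smallest replicate is 3.442; the 37th is 4.568.

(3.442, 4.568)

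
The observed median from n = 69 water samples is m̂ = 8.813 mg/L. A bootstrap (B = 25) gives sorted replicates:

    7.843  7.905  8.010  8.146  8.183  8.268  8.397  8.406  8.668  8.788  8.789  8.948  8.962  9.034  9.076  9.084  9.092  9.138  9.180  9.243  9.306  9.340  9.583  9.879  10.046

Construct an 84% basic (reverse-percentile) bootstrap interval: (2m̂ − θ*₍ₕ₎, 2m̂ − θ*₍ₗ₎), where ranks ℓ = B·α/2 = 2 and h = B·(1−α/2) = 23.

Percentile endpoints at ranks 2 and 23: θ*₍2₎ = 7.905, θ*₍23₎ = 9.583.
Basic interval reflects these around m̂:
  lower = 2 × 8.813 − 9.583 = 8.043
  upper = 2 × 8.813 − 7.905 = 9.721

(8.043, 9.721)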